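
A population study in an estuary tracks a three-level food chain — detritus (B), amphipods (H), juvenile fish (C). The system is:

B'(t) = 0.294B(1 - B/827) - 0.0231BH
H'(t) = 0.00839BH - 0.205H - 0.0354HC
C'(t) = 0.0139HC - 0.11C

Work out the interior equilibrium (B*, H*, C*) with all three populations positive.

From dC/dt = 0: 0.0139H* = 0.11, so H* = 7.91.
From dB/dt = 0: 0.294(1 - B*/827) = 0.0231·7.91, giving B* = 827·(1 - 0.622) = 313.
From dH/dt = 0: 0.00839·313 - 0.205 = 0.0354C*, so C* = 2.42/0.0354 = 68.3.

B* ≈ 313, H* ≈ 7.91, C* ≈ 68.3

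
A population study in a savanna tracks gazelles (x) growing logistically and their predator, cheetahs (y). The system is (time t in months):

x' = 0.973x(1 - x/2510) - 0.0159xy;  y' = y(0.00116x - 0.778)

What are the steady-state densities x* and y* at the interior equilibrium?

x* ≈ 671, y* ≈ 44.8

From dy/dt = 0 with y > 0: 0.00116x* = 0.778, so x* = 671.
Substitute into dx/dt = 0: 0.973(1 - 671/2510) = 0.0159y*.
The bracket is 0.733, giving y* = 0.713/0.0159 = 44.8.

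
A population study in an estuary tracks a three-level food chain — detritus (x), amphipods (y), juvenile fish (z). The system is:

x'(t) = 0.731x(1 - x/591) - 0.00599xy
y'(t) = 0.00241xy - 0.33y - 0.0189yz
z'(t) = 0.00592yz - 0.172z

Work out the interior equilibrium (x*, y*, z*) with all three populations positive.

x* ≈ 450, y* ≈ 29.1, z* ≈ 40

From dz/dt = 0: 0.00592y* = 0.172, so y* = 29.1.
From dx/dt = 0: 0.731(1 - x*/591) = 0.00599·29.1, giving x* = 591·(1 - 0.238) = 450.
From dy/dt = 0: 0.00241·450 - 0.33 = 0.0189z*, so z* = 0.755/0.0189 = 40.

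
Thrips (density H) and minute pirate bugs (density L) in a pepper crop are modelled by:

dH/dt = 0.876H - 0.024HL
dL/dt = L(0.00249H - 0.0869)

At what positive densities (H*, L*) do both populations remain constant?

H* ≈ 34.9, L* ≈ 36.5

Set dL/dt = 0 with L > 0: 0.00249H - 0.0869 = 0, so H* = 0.0869/0.00249 = 34.9.
Set dH/dt = 0 with H > 0: 0.876 - 0.024L = 0, so L* = 0.876/0.024 = 36.5.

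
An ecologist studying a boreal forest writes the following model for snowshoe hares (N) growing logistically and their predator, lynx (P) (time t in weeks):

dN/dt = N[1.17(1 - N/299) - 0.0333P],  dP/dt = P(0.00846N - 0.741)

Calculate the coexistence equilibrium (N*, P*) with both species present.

From dP/dt = 0 with P > 0: 0.00846N* = 0.741, so N* = 87.6.
Substitute into dN/dt = 0: 1.17(1 - 87.6/299) = 0.0333P*.
The bracket is 0.707, giving P* = 0.827/0.0333 = 24.8.

N* ≈ 87.6, P* ≈ 24.8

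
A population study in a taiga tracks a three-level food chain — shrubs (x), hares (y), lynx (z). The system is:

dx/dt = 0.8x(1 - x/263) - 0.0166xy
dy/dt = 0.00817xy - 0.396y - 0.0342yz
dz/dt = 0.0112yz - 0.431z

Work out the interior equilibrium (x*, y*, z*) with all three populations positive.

x* ≈ 53, y* ≈ 38.5, z* ≈ 1.08

From dz/dt = 0: 0.0112y* = 0.431, so y* = 38.5.
From dx/dt = 0: 0.8(1 - x*/263) = 0.0166·38.5, giving x* = 263·(1 - 0.799) = 53.
From dy/dt = 0: 0.00817·53 - 0.396 = 0.0342z*, so z* = 0.037/0.0342 = 1.08.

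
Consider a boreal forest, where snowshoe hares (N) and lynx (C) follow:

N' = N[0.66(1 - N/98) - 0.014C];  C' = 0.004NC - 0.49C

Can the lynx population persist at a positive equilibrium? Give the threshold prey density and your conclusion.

The predator equation gives dC/dt > 0 only when N > 0.49/0.004 = 122.
Without the predator, N → K = 98. Since 98 < 122, the predator cannot invade.

Threshold N = 122; K < 122, so no, the predator goes extinct.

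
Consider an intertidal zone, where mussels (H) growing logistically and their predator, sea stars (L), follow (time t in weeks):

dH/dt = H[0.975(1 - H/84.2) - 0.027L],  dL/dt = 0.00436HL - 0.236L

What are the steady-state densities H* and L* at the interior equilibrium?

H* ≈ 54.1, L* ≈ 12.9

From dL/dt = 0 with L > 0: 0.00436H* = 0.236, so H* = 54.1.
Substitute into dH/dt = 0: 0.975(1 - 54.1/84.2) = 0.027L*.
The bracket is 0.357, giving L* = 0.348/0.027 = 12.9.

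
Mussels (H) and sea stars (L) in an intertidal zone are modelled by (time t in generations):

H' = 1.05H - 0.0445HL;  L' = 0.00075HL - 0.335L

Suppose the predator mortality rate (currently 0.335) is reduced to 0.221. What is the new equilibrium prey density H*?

H* ≈ 295

At the interior fixed point, setting dL/dt = 0 with L > 0 fixes H* = (predator death rate)/(HL coefficient) — independent of the other coefficients.
With the change, H* = 0.221/0.00075 = 295; it falls from 447.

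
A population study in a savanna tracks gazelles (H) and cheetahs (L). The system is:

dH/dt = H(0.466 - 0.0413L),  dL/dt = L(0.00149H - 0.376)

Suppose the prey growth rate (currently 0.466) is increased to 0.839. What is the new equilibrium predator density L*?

L* ≈ 20.3

At the interior fixed point, setting dH/dt = 0 with H > 0 fixes L* = (prey growth rate)/(HL coefficient) — independent of the other coefficients.
With the change, L* = 0.839/0.0413 = 20.3; it rises from 11.3.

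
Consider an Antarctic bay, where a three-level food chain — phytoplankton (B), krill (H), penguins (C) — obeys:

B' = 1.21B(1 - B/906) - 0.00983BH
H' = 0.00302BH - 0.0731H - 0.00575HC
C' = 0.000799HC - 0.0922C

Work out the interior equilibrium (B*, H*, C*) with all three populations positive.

B* ≈ 56.7, H* ≈ 115, C* ≈ 17

From dC/dt = 0: 0.000799H* = 0.0922, so H* = 115.
From dB/dt = 0: 1.21(1 - B*/906) = 0.00983·115, giving B* = 906·(1 - 0.937) = 56.7.
From dH/dt = 0: 0.00302·56.7 - 0.0731 = 0.00575C*, so C* = 0.098/0.00575 = 17.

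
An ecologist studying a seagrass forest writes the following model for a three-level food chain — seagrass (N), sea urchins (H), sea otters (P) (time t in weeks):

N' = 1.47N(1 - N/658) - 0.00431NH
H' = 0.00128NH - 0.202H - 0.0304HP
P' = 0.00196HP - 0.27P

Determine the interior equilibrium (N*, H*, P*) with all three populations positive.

From dP/dt = 0: 0.00196H* = 0.27, so H* = 138.
From dN/dt = 0: 1.47(1 - N*/658) = 0.00431·138, giving N* = 658·(1 - 0.404) = 392.
From dH/dt = 0: 0.00128·392 - 0.202 = 0.0304P*, so P* = 0.3/0.0304 = 9.87.

N* ≈ 392, H* ≈ 138, P* ≈ 9.87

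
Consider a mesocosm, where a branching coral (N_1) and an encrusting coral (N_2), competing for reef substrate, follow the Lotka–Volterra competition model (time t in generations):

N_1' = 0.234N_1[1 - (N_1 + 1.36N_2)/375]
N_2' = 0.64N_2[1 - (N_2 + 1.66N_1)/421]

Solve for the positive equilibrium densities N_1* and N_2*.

N_1* ≈ 157, N_2* ≈ 160

Setting both brackets to zero gives the nullclines N_1 + 1.36N_2 = 375 and 1.66N_1 + N_2 = 421.
Substituting N_2 = 421 - 1.66N_1 into the first: N_1(1 - 1.36·1.66) = 375 - 1.36·421.
So N_1* = -198/-1.26 = 157, and then N_2* = 421 - 1.66·157 = 160.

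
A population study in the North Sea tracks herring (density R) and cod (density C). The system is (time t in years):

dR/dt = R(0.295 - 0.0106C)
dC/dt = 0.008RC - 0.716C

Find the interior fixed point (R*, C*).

R* ≈ 89.5, C* ≈ 27.8

Set dC/dt = 0 with C > 0: 0.008R - 0.716 = 0, so R* = 0.716/0.008 = 89.5.
Set dR/dt = 0 with R > 0: 0.295 - 0.0106C = 0, so C* = 0.295/0.0106 = 27.8.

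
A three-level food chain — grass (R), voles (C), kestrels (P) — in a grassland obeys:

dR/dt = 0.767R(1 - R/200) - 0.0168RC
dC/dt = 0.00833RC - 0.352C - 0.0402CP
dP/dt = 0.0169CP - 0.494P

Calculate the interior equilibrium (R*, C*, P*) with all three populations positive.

R* ≈ 71.9, C* ≈ 29.2, P* ≈ 6.15

From dP/dt = 0: 0.0169C* = 0.494, so C* = 29.2.
From dR/dt = 0: 0.767(1 - R*/200) = 0.0168·29.2, giving R* = 200·(1 - 0.64) = 71.9.
From dC/dt = 0: 0.00833·71.9 - 0.352 = 0.0402P*, so P* = 0.247/0.0402 = 6.15.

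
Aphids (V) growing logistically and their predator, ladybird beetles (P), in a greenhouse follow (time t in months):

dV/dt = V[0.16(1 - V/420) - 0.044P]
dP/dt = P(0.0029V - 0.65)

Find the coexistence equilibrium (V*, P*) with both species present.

V* ≈ 224, P* ≈ 1.7

From dP/dt = 0 with P > 0: 0.0029V* = 0.65, so V* = 224.
Substitute into dV/dt = 0: 0.16(1 - 224/420) = 0.044P*.
The bracket is 0.466, giving P* = 0.0746/0.044 = 1.7.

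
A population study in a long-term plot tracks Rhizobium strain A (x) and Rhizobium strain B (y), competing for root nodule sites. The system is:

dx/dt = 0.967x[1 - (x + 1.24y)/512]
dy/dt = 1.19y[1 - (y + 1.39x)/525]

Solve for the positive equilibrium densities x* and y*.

x* ≈ 192, y* ≈ 258

Setting both brackets to zero gives the nullclines x + 1.24y = 512 and 1.39x + y = 525.
Substituting y = 525 - 1.39x into the first: x(1 - 1.24·1.39) = 512 - 1.24·525.
So x* = -139/-0.724 = 192, and then y* = 525 - 1.39·192 = 258.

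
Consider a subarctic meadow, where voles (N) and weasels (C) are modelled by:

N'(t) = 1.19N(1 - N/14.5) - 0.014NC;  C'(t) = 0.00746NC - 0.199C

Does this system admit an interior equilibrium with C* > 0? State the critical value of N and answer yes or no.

The predator equation gives dC/dt > 0 only when N > 0.199/0.00746 = 26.7.
Without the predator, N → K = 14.5. Since 14.5 < 26.7, the predator cannot invade.

Threshold N = 26.7; K < 26.7, so no, the predator goes extinct.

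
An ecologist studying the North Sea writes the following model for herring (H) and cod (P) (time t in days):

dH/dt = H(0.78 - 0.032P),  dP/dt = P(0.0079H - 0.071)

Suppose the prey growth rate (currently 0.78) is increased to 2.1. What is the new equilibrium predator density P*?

P* ≈ 65.6

At the interior fixed point, setting dH/dt = 0 with H > 0 fixes P* = (prey growth rate)/(HP coefficient) — independent of the other coefficients.
With the change, P* = 2.1/0.032 = 65.6; it rises from 24.4.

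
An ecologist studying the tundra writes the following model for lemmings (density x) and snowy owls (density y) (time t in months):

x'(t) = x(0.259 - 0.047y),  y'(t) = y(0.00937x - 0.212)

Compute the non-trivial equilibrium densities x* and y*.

x* ≈ 22.6, y* ≈ 5.51

Set dy/dt = 0 with y > 0: 0.00937x - 0.212 = 0, so x* = 0.212/0.00937 = 22.6.
Set dx/dt = 0 with x > 0: 0.259 - 0.047y = 0, so y* = 0.259/0.047 = 5.51.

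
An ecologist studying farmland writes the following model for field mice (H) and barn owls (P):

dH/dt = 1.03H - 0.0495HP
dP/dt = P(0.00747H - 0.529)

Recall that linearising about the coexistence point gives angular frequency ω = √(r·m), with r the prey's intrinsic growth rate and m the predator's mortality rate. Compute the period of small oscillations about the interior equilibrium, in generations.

T ≈ 8.51 generations

Here r = 1.03 and m = 0.529, so r·m = 0.545.
ω = √0.545 = 0.738 per generation, hence T = 2π/ω ≈ 8.51 generations.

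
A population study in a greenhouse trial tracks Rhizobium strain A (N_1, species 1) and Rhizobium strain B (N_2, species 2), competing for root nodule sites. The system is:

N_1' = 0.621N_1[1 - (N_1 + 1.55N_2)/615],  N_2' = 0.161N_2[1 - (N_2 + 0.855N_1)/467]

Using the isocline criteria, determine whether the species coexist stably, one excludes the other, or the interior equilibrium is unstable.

Compare the nullcline intercepts: K1/α12 = 615/1.55 = 397 < K2 = 467; K2/α21 = 467/0.855 = 546 < K1 = 615.
Since both are reversed, neither can invade when rare; the interior point is a saddle.

unstable coexistence (outcome depends on initial conditions)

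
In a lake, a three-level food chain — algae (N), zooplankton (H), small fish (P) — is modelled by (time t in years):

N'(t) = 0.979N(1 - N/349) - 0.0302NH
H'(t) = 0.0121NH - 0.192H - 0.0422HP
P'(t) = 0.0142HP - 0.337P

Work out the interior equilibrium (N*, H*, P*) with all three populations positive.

From dP/dt = 0: 0.0142H* = 0.337, so H* = 23.7.
From dN/dt = 0: 0.979(1 - N*/349) = 0.0302·23.7, giving N* = 349·(1 - 0.732) = 93.5.
From dH/dt = 0: 0.0121·93.5 - 0.192 = 0.0422P*, so P* = 0.939/0.0422 = 22.3.

N* ≈ 93.5, H* ≈ 23.7, P* ≈ 22.3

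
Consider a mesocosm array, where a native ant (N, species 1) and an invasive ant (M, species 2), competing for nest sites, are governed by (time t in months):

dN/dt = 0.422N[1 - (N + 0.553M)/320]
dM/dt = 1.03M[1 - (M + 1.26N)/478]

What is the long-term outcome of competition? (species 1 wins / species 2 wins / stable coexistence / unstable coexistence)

stable coexistence

Compare the nullcline intercepts: K1/α12 = 320/0.553 = 579 > K2 = 478; K2/α21 = 478/1.26 = 379 > K1 = 320.
Since both inequalities hold, each species can invade when rare, so the interior equilibrium is stable.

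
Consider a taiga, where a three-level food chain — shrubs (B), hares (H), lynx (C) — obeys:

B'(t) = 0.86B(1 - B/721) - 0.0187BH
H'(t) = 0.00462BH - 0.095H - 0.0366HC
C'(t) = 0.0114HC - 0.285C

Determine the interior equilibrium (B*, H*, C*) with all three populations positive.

B* ≈ 329, H* ≈ 25, C* ≈ 38.9

From dC/dt = 0: 0.0114H* = 0.285, so H* = 25.
From dB/dt = 0: 0.86(1 - B*/721) = 0.0187·25, giving B* = 721·(1 - 0.544) = 329.
From dH/dt = 0: 0.00462·329 - 0.095 = 0.0366C*, so C* = 1.43/0.0366 = 38.9.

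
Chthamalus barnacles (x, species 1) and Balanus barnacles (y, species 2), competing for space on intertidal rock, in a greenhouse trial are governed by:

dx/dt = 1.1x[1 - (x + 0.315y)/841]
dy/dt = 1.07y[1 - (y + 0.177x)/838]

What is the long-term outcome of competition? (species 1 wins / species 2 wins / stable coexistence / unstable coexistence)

Compare the nullcline intercepts: K1/α12 = 841/0.315 = 2670 > K2 = 838; K2/α21 = 838/0.177 = 4730 > K1 = 841.
Since both inequalities hold, each species can invade when rare, so the interior equilibrium is stable.

stable coexistence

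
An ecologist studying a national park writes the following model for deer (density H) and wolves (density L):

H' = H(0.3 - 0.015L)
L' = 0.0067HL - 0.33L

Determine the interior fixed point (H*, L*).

Set dL/dt = 0 with L > 0: 0.0067H - 0.33 = 0, so H* = 0.33/0.0067 = 49.3.
Set dH/dt = 0 with H > 0: 0.3 - 0.015L = 0, so L* = 0.3/0.015 = 20.

H* ≈ 49.3, L* ≈ 20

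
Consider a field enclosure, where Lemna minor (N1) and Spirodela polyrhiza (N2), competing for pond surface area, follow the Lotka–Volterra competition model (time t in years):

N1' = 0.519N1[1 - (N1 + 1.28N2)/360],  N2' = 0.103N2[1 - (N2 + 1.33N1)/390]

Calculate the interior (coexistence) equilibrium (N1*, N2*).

Setting both brackets to zero gives the nullclines N1 + 1.28N2 = 360 and 1.33N1 + N2 = 390.
Substituting N2 = 390 - 1.33N1 into the first: N1(1 - 1.28·1.33) = 360 - 1.28·390.
So N1* = -139/-0.702 = 198, and then N2* = 390 - 1.33·198 = 126.

N1* ≈ 198, N2* ≈ 126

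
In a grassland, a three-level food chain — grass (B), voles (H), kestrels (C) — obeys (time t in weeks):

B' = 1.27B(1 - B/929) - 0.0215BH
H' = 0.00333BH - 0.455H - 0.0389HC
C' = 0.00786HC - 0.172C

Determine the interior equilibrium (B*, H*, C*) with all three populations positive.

B* ≈ 585, H* ≈ 21.9, C* ≈ 38.4

From dC/dt = 0: 0.00786H* = 0.172, so H* = 21.9.
From dB/dt = 0: 1.27(1 - B*/929) = 0.0215·21.9, giving B* = 929·(1 - 0.37) = 585.
From dH/dt = 0: 0.00333·585 - 0.455 = 0.0389C*, so C* = 1.49/0.0389 = 38.4.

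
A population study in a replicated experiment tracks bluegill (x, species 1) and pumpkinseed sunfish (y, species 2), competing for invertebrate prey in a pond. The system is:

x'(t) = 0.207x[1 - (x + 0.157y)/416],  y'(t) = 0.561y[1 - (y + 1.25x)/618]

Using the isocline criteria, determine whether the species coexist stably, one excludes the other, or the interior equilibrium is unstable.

stable coexistence

Compare the nullcline intercepts: K1/α12 = 416/0.157 = 2650 > K2 = 618; K2/α21 = 618/1.25 = 494 > K1 = 416.
Since both inequalities hold, each species can invade when rare, so the interior equilibrium is stable.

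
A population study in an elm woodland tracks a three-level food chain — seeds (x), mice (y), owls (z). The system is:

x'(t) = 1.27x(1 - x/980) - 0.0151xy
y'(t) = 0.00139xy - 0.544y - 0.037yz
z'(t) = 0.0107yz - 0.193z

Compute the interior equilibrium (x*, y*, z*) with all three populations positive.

x* ≈ 770, y* ≈ 18, z* ≈ 14.2

From dz/dt = 0: 0.0107y* = 0.193, so y* = 18.
From dx/dt = 0: 1.27(1 - x*/980) = 0.0151·18, giving x* = 980·(1 - 0.214) = 770.
From dy/dt = 0: 0.00139·770 - 0.544 = 0.037z*, so z* = 0.526/0.037 = 14.2.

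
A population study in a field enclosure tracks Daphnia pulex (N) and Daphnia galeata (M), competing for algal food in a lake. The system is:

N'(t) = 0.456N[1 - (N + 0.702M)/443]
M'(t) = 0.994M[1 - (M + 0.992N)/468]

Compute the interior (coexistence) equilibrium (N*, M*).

Setting both brackets to zero gives the nullclines N + 0.702M = 443 and 0.992N + M = 468.
Substituting M = 468 - 0.992N into the first: N(1 - 0.702·0.992) = 443 - 0.702·468.
So N* = 114/0.304 = 377, and then M* = 468 - 0.992·377 = 94.

N* ≈ 377, M* ≈ 94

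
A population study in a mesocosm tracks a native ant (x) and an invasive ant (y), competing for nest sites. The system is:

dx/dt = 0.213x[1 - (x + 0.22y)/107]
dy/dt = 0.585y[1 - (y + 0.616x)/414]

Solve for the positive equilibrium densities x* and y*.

x* ≈ 18.4, y* ≈ 403

Setting both brackets to zero gives the nullclines x + 0.22y = 107 and 0.616x + y = 414.
Substituting y = 414 - 0.616x into the first: x(1 - 0.22·0.616) = 107 - 0.22·414.
So x* = 15.9/0.864 = 18.4, and then y* = 414 - 0.616·18.4 = 403.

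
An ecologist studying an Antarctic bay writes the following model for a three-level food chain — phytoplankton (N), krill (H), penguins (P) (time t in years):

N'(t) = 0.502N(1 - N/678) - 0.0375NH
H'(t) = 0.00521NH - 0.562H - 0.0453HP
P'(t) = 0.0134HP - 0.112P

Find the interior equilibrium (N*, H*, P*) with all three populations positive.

N* ≈ 255, H* ≈ 8.36, P* ≈ 16.9

From dP/dt = 0: 0.0134H* = 0.112, so H* = 8.36.
From dN/dt = 0: 0.502(1 - N*/678) = 0.0375·8.36, giving N* = 678·(1 - 0.624) = 255.
From dH/dt = 0: 0.00521·255 - 0.562 = 0.0453P*, so P* = 0.765/0.0453 = 16.9.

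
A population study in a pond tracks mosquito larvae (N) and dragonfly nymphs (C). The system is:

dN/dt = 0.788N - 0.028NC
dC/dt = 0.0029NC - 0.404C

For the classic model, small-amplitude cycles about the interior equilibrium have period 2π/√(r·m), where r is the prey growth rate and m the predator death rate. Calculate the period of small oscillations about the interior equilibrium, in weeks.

T ≈ 11.1 weeks

Here r = 0.788 and m = 0.404, so r·m = 0.318.
ω = √0.318 = 0.564 per week, hence T = 2π/ω ≈ 11.1 weeks.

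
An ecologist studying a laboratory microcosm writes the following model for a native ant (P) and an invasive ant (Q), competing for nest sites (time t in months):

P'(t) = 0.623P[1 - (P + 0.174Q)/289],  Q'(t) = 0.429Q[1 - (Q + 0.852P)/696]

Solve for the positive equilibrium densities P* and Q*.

P* ≈ 197, Q* ≈ 528

Setting both brackets to zero gives the nullclines P + 0.174Q = 289 and 0.852P + Q = 696.
Substituting Q = 696 - 0.852P into the first: P(1 - 0.174·0.852) = 289 - 0.174·696.
So P* = 168/0.852 = 197, and then Q* = 696 - 0.852·197 = 528.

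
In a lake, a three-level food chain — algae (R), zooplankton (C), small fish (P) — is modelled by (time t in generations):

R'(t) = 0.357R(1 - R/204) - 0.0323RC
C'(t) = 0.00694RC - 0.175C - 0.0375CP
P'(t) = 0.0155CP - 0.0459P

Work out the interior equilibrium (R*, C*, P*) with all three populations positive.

From dP/dt = 0: 0.0155C* = 0.0459, so C* = 2.96.
From dR/dt = 0: 0.357(1 - R*/204) = 0.0323·2.96, giving R* = 204·(1 - 0.268) = 149.
From dC/dt = 0: 0.00694·149 - 0.175 = 0.0375P*, so P* = 0.861/0.0375 = 23.

R* ≈ 149, C* ≈ 2.96, P* ≈ 23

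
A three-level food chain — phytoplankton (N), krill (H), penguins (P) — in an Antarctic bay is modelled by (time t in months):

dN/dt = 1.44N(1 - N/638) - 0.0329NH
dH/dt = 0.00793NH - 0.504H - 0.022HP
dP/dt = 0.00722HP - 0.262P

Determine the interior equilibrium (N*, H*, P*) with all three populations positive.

From dP/dt = 0: 0.00722H* = 0.262, so H* = 36.3.
From dN/dt = 0: 1.44(1 - N*/638) = 0.0329·36.3, giving N* = 638·(1 - 0.829) = 109.
From dH/dt = 0: 0.00793·109 - 0.504 = 0.022P*, so P* = 0.361/0.022 = 16.4.

N* ≈ 109, H* ≈ 36.3, P* ≈ 16.4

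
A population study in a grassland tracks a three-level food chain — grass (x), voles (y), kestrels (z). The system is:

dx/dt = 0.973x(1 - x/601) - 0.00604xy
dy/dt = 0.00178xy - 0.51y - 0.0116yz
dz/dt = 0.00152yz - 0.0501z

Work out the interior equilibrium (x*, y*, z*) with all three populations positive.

x* ≈ 478, y* ≈ 33, z* ≈ 29.4

From dz/dt = 0: 0.00152y* = 0.0501, so y* = 33.
From dx/dt = 0: 0.973(1 - x*/601) = 0.00604·33, giving x* = 601·(1 - 0.205) = 478.
From dy/dt = 0: 0.00178·478 - 0.51 = 0.0116z*, so z* = 0.341/0.0116 = 29.4.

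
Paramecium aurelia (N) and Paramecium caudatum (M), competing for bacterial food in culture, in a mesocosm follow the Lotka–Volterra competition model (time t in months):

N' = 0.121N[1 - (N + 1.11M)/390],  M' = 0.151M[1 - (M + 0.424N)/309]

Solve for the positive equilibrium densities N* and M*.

Setting both brackets to zero gives the nullclines N + 1.11M = 390 and 0.424N + M = 309.
Substituting M = 309 - 0.424N into the first: N(1 - 1.11·0.424) = 390 - 1.11·309.
So N* = 47/0.529 = 88.8, and then M* = 309 - 0.424·88.8 = 271.

N* ≈ 88.8, M* ≈ 271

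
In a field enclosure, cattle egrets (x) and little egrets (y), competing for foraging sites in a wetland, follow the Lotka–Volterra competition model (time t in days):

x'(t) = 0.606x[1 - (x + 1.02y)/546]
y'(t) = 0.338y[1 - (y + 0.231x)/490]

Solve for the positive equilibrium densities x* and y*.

Setting both brackets to zero gives the nullclines x + 1.02y = 546 and 0.231x + y = 490.
Substituting y = 490 - 0.231x into the first: x(1 - 1.02·0.231) = 546 - 1.02·490.
So x* = 46.2/0.764 = 60.4, and then y* = 490 - 0.231·60.4 = 476.

x* ≈ 60.4, y* ≈ 476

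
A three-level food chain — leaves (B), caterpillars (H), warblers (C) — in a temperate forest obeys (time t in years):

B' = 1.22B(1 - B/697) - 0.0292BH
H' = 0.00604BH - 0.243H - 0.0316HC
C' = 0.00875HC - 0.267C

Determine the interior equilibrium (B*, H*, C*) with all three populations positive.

From dC/dt = 0: 0.00875H* = 0.267, so H* = 30.5.
From dB/dt = 0: 1.22(1 - B*/697) = 0.0292·30.5, giving B* = 697·(1 - 0.73) = 188.
From dH/dt = 0: 0.00604·188 - 0.243 = 0.0316C*, so C* = 0.892/0.0316 = 28.2.

B* ≈ 188, H* ≈ 30.5, C* ≈ 28.2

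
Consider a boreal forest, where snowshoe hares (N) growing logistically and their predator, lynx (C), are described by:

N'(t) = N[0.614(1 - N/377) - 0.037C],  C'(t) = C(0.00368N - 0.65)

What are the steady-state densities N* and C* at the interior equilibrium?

From dC/dt = 0 with C > 0: 0.00368N* = 0.65, so N* = 177.
Substitute into dN/dt = 0: 0.614(1 - 177/377) = 0.037C*.
The bracket is 0.531, giving C* = 0.326/0.037 = 8.82.

N* ≈ 177, C* ≈ 8.82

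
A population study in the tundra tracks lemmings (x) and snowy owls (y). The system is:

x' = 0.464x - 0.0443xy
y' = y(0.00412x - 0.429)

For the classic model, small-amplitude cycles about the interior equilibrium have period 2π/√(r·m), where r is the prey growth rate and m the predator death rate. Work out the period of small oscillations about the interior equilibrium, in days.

T ≈ 14.1 days

Here r = 0.464 and m = 0.429, so r·m = 0.199.
ω = √0.199 = 0.446 per day, hence T = 2π/ω ≈ 14.1 days.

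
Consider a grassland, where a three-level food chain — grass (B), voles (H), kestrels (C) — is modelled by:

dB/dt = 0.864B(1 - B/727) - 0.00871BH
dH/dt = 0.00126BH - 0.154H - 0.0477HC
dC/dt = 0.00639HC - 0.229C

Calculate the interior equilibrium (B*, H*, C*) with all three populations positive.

From dC/dt = 0: 0.00639H* = 0.229, so H* = 35.8.
From dB/dt = 0: 0.864(1 - B*/727) = 0.00871·35.8, giving B* = 727·(1 - 0.361) = 464.
From dH/dt = 0: 0.00126·464 - 0.154 = 0.0477C*, so C* = 0.431/0.0477 = 9.04.

B* ≈ 464, H* ≈ 35.8, C* ≈ 9.04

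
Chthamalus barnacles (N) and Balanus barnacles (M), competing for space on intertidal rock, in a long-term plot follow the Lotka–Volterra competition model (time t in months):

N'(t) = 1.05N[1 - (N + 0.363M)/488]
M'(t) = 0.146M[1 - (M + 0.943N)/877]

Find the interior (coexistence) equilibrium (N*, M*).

N* ≈ 258, M* ≈ 634

Setting both brackets to zero gives the nullclines N + 0.363M = 488 and 0.943N + M = 877.
Substituting M = 877 - 0.943N into the first: N(1 - 0.363·0.943) = 488 - 0.363·877.
So N* = 170/0.658 = 258, and then M* = 877 - 0.943·258 = 634.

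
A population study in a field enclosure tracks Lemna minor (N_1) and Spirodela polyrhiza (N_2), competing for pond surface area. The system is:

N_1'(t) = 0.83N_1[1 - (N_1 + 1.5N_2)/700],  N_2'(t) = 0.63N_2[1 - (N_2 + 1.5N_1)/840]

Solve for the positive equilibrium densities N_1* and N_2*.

Setting both brackets to zero gives the nullclines N_1 + 1.5N_2 = 700 and 1.5N_1 + N_2 = 840.
Substituting N_2 = 840 - 1.5N_1 into the first: N_1(1 - 1.5·1.5) = 700 - 1.5·840.
So N_1* = -560/-1.25 = 448, and then N_2* = 840 - 1.5·448 = 168.

N_1* ≈ 448, N_2* ≈ 168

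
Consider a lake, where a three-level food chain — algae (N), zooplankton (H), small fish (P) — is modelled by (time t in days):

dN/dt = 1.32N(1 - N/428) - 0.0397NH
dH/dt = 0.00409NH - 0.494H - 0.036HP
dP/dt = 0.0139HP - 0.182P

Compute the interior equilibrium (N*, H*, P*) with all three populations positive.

N* ≈ 259, H* ≈ 13.1, P* ≈ 15.8

From dP/dt = 0: 0.0139H* = 0.182, so H* = 13.1.
From dN/dt = 0: 1.32(1 - N*/428) = 0.0397·13.1, giving N* = 428·(1 - 0.394) = 259.
From dH/dt = 0: 0.00409·259 - 0.494 = 0.036P*, so P* = 0.567/0.036 = 15.8.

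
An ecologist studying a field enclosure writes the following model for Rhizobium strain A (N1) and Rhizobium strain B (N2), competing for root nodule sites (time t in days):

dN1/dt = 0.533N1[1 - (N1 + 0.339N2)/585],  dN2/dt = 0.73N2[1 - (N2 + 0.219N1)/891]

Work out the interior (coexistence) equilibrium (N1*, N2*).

Setting both brackets to zero gives the nullclines N1 + 0.339N2 = 585 and 0.219N1 + N2 = 891.
Substituting N2 = 891 - 0.219N1 into the first: N1(1 - 0.339·0.219) = 585 - 0.339·891.
So N1* = 283/0.926 = 306, and then N2* = 891 - 0.219·306 = 824.

N1* ≈ 306, N2* ≈ 824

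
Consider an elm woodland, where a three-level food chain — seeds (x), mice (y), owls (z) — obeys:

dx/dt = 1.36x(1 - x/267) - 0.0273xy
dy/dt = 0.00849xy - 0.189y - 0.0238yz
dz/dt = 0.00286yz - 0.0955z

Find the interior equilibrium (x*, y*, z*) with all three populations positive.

From dz/dt = 0: 0.00286y* = 0.0955, so y* = 33.4.
From dx/dt = 0: 1.36(1 - x*/267) = 0.0273·33.4, giving x* = 267·(1 - 0.67) = 88.
From dy/dt = 0: 0.00849·88 - 0.189 = 0.0238z*, so z* = 0.558/0.0238 = 23.5.

x* ≈ 88, y* ≈ 33.4, z* ≈ 23.5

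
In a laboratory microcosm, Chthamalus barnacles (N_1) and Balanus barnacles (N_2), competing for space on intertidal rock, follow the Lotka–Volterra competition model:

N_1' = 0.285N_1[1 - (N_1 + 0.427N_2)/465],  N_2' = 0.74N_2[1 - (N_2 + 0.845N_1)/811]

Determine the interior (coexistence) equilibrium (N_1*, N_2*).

Setting both brackets to zero gives the nullclines N_1 + 0.427N_2 = 465 and 0.845N_1 + N_2 = 811.
Substituting N_2 = 811 - 0.845N_1 into the first: N_1(1 - 0.427·0.845) = 465 - 0.427·811.
So N_1* = 119/0.639 = 186, and then N_2* = 811 - 0.845·186 = 654.

N_1* ≈ 186, N_2* ≈ 654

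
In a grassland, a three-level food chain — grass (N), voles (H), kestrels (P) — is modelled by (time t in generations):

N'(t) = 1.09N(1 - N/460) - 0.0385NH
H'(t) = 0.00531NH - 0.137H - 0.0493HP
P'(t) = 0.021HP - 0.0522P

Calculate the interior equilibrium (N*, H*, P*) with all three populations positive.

From dP/dt = 0: 0.021H* = 0.0522, so H* = 2.49.
From dN/dt = 0: 1.09(1 - N*/460) = 0.0385·2.49, giving N* = 460·(1 - 0.0878) = 420.
From dH/dt = 0: 0.00531·420 - 0.137 = 0.0493P*, so P* = 2.09/0.0493 = 42.4.

N* ≈ 420, H* ≈ 2.49, P* ≈ 42.4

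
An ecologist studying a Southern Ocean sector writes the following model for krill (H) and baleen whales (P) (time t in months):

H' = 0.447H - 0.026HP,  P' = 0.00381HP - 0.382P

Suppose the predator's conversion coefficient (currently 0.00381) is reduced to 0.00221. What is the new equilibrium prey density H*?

At the interior fixed point, setting dP/dt = 0 with P > 0 fixes H* = (predator death rate)/(HP coefficient) — independent of the other coefficients.
With the change, H* = 0.382/0.00221 = 173; it rises from 100.

H* ≈ 173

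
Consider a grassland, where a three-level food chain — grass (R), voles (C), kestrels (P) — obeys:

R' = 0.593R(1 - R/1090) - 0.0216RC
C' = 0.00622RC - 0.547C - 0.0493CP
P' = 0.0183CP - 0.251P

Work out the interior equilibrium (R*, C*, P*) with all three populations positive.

From dP/dt = 0: 0.0183C* = 0.251, so C* = 13.7.
From dR/dt = 0: 0.593(1 - R*/1090) = 0.0216·13.7, giving R* = 1090·(1 - 0.5) = 545.
From dC/dt = 0: 0.00622·545 - 0.547 = 0.0493P*, so P* = 2.85/0.0493 = 57.7.

R* ≈ 545, C* ≈ 13.7, P* ≈ 57.7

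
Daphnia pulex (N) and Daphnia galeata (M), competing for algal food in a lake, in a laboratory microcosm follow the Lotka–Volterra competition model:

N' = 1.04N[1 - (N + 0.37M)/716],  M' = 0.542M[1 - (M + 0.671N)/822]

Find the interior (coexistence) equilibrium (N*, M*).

N* ≈ 548, M* ≈ 454

Setting both brackets to zero gives the nullclines N + 0.37M = 716 and 0.671N + M = 822.
Substituting M = 822 - 0.671N into the first: N(1 - 0.37·0.671) = 716 - 0.37·822.
So N* = 412/0.752 = 548, and then M* = 822 - 0.671·548 = 454.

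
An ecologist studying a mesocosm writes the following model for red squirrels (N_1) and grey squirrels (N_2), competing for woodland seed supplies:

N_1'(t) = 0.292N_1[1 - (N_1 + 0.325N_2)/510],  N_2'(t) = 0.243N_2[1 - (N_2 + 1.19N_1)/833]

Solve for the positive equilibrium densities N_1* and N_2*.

N_1* ≈ 390, N_2* ≈ 369

Setting both brackets to zero gives the nullclines N_1 + 0.325N_2 = 510 and 1.19N_1 + N_2 = 833.
Substituting N_2 = 833 - 1.19N_1 into the first: N_1(1 - 0.325·1.19) = 510 - 0.325·833.
So N_1* = 239/0.613 = 390, and then N_2* = 833 - 1.19·390 = 369.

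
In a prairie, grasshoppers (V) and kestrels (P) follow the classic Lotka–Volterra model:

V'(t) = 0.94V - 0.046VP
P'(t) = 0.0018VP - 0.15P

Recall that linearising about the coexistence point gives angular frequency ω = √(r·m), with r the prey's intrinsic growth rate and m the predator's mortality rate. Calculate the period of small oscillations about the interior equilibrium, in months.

Here r = 0.94 and m = 0.15, so r·m = 0.141.
ω = √0.141 = 0.375 per month, hence T = 2π/ω ≈ 16.7 months.

T ≈ 16.7 months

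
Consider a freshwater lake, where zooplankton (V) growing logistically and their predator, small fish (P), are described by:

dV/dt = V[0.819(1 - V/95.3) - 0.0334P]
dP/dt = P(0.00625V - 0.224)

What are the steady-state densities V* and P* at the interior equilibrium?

V* ≈ 35.8, P* ≈ 15.3

From dP/dt = 0 with P > 0: 0.00625V* = 0.224, so V* = 35.8.
Substitute into dV/dt = 0: 0.819(1 - 35.8/95.3) = 0.0334P*.
The bracket is 0.624, giving P* = 0.511/0.0334 = 15.3.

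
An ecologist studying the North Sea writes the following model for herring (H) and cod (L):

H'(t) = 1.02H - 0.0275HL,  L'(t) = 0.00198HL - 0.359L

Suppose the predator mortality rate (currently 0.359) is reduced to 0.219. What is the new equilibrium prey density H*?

H* ≈ 111

At the interior fixed point, setting dL/dt = 0 with L > 0 fixes H* = (predator death rate)/(HL coefficient) — independent of the other coefficients.
With the change, H* = 0.219/0.00198 = 111; it falls from 181.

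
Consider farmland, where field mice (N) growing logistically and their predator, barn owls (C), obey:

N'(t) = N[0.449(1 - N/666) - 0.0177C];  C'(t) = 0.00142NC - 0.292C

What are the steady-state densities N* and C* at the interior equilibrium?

N* ≈ 206, C* ≈ 17.5

From dC/dt = 0 with C > 0: 0.00142N* = 0.292, so N* = 206.
Substitute into dN/dt = 0: 0.449(1 - 206/666) = 0.0177C*.
The bracket is 0.691, giving C* = 0.31/0.0177 = 17.5.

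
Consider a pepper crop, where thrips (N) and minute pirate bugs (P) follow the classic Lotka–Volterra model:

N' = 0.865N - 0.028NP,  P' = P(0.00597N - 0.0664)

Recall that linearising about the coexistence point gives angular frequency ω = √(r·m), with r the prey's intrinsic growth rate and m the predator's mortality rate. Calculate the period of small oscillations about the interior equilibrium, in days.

T ≈ 26.2 days

Here r = 0.865 and m = 0.0664, so r·m = 0.0574.
ω = √0.0574 = 0.24 per day, hence T = 2π/ω ≈ 26.2 days.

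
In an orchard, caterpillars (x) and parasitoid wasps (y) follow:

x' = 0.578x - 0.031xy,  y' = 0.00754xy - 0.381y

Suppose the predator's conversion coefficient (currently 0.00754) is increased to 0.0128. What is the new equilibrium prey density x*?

x* ≈ 29.8

At the interior fixed point, setting dy/dt = 0 with y > 0 fixes x* = (predator death rate)/(xy coefficient) — independent of the other coefficients.
With the change, x* = 0.381/0.0128 = 29.8; it falls from 50.5.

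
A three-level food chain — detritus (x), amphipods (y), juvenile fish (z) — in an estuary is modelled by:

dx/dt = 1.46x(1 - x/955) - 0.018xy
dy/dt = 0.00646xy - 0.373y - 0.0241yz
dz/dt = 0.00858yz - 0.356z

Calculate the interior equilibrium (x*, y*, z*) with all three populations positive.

x* ≈ 466, y* ≈ 41.5, z* ≈ 110

From dz/dt = 0: 0.00858y* = 0.356, so y* = 41.5.
From dx/dt = 0: 1.46(1 - x*/955) = 0.018·41.5, giving x* = 955·(1 - 0.512) = 466.
From dy/dt = 0: 0.00646·466 - 0.373 = 0.0241z*, so z* = 2.64/0.0241 = 110.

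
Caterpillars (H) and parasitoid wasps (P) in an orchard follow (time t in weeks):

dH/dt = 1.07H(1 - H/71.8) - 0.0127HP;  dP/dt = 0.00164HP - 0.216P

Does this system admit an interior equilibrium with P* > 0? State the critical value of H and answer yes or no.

The predator equation gives dP/dt > 0 only when H > 0.216/0.00164 = 132.
Without the predator, H → K = 71.8. Since 71.8 < 132, the predator cannot invade.

Threshold H = 132; K < 132, so no, the predator goes extinct.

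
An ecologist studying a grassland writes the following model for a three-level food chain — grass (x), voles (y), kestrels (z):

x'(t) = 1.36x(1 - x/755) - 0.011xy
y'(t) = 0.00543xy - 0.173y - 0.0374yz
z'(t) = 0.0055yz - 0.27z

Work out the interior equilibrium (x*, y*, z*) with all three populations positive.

From dz/dt = 0: 0.0055y* = 0.27, so y* = 49.1.
From dx/dt = 0: 1.36(1 - x*/755) = 0.011·49.1, giving x* = 755·(1 - 0.397) = 455.
From dy/dt = 0: 0.00543·455 - 0.173 = 0.0374z*, so z* = 2.3/0.0374 = 61.5.

x* ≈ 455, y* ≈ 49.1, z* ≈ 61.5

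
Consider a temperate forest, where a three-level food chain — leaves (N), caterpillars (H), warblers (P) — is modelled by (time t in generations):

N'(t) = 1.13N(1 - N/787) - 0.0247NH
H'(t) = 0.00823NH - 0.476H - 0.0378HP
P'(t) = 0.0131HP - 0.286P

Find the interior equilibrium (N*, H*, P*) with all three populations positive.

From dP/dt = 0: 0.0131H* = 0.286, so H* = 21.8.
From dN/dt = 0: 1.13(1 - N*/787) = 0.0247·21.8, giving N* = 787·(1 - 0.477) = 411.
From dH/dt = 0: 0.00823·411 - 0.476 = 0.0378P*, so P* = 2.91/0.0378 = 77.

N* ≈ 411, H* ≈ 21.8, P* ≈ 77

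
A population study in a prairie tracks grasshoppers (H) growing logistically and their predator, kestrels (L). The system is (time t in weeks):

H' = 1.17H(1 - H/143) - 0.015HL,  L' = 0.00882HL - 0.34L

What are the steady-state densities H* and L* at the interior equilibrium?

H* ≈ 38.5, L* ≈ 57

From dL/dt = 0 with L > 0: 0.00882H* = 0.34, so H* = 38.5.
Substitute into dH/dt = 0: 1.17(1 - 38.5/143) = 0.015L*.
The bracket is 0.73, giving L* = 0.855/0.015 = 57.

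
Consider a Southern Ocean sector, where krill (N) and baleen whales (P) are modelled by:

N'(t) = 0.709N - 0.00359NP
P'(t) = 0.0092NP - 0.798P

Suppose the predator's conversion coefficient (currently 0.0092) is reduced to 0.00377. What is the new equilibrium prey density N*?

N* ≈ 212

At the interior fixed point, setting dP/dt = 0 with P > 0 fixes N* = (predator death rate)/(NP coefficient) — independent of the other coefficients.
With the change, N* = 0.798/0.00377 = 212; it rises from 86.7.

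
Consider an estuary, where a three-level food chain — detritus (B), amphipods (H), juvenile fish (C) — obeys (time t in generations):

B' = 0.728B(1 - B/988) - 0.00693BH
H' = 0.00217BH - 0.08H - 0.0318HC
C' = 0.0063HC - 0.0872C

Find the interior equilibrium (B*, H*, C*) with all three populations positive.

B* ≈ 858, H* ≈ 13.8, C* ≈ 56

From dC/dt = 0: 0.0063H* = 0.0872, so H* = 13.8.
From dB/dt = 0: 0.728(1 - B*/988) = 0.00693·13.8, giving B* = 988·(1 - 0.132) = 858.
From dH/dt = 0: 0.00217·858 - 0.08 = 0.0318C*, so C* = 1.78/0.0318 = 56.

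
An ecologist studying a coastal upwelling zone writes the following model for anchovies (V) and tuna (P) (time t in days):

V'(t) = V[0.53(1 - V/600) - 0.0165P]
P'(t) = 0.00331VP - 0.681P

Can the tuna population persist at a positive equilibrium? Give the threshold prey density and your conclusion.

The predator equation gives dP/dt > 0 only when V > 0.681/0.00331 = 206.
Without the predator, V → K = 600. Since 600 > 206, the predator can invade and persist.

Threshold V = 206; K > 206, so yes, the predator persists.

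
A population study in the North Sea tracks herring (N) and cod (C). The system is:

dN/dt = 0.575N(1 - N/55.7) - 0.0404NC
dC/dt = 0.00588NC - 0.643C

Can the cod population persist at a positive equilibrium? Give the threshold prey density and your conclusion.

Threshold N = 109; K < 109, so no, the predator goes extinct.

The predator equation gives dC/dt > 0 only when N > 0.643/0.00588 = 109.
Without the predator, N → K = 55.7. Since 55.7 < 109, the predator cannot invade.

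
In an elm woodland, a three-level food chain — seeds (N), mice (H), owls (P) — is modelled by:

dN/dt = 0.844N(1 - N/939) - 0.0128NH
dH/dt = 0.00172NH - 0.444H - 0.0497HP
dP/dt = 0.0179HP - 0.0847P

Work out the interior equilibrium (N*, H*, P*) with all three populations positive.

N* ≈ 872, H* ≈ 4.73, P* ≈ 21.2

From dP/dt = 0: 0.0179H* = 0.0847, so H* = 4.73.
From dN/dt = 0: 0.844(1 - N*/939) = 0.0128·4.73, giving N* = 939·(1 - 0.0718) = 872.
From dH/dt = 0: 0.00172·872 - 0.444 = 0.0497P*, so P* = 1.06/0.0497 = 21.2.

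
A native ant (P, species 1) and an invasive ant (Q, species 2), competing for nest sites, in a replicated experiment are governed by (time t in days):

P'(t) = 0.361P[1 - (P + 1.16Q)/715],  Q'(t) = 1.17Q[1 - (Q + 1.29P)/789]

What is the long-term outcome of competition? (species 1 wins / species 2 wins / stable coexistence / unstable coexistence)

unstable coexistence (outcome depends on initial conditions)

Compare the nullcline intercepts: K1/α12 = 715/1.16 = 616 < K2 = 789; K2/α21 = 789/1.29 = 612 < K1 = 715.
Since both are reversed, neither can invade when rare; the interior point is a saddle.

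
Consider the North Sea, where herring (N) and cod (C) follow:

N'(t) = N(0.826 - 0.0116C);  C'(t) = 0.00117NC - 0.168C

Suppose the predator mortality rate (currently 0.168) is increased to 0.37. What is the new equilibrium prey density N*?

At the interior fixed point, setting dC/dt = 0 with C > 0 fixes N* = (predator death rate)/(NC coefficient) — independent of the other coefficients.
With the change, N* = 0.37/0.00117 = 316; it rises from 144.

N* ≈ 316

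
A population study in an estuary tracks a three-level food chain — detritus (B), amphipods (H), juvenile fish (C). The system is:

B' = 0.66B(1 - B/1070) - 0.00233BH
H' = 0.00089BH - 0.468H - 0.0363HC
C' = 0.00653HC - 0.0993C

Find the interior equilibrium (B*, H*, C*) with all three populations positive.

B* ≈ 1010, H* ≈ 15.2, C* ≈ 11.9

From dC/dt = 0: 0.00653H* = 0.0993, so H* = 15.2.
From dB/dt = 0: 0.66(1 - B*/1070) = 0.00233·15.2, giving B* = 1070·(1 - 0.0537) = 1010.
From dH/dt = 0: 0.00089·1010 - 0.468 = 0.0363C*, so C* = 0.433/0.0363 = 11.9.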